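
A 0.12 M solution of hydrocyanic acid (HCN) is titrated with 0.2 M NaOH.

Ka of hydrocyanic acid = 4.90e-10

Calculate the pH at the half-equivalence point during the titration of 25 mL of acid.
pH = pKa = 9.31

At the half-equivalence point, [HA] = [A⁻], so by Henderson–Hasselbalch pH = pKa + log(1) = pKa.
pKa = −log(4.90e-10) = 9.31.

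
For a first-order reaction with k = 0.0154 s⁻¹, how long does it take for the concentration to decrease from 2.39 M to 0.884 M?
64.58 s

From ln[A] = ln[A]₀ - k·t: t = ln([A]₀/[A])/k = ln(2.39/0.884)/0.0154 = ln(2.7036)/0.0154 = 0.9946/0.0154 = 64.58 s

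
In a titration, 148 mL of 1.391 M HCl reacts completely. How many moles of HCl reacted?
Moles = Molarity × Volume (L)
Moles = 1.391 M × 0.148 L = 0.2059 mol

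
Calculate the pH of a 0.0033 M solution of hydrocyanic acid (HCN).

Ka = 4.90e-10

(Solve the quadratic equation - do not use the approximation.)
pH = 5.90

x² + Ka×x - Ka×C = 0. Using quadratic formula: [H⁺] = 1.2714e-06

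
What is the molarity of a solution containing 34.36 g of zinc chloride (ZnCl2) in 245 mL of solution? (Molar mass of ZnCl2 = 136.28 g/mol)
Moles of ZnCl2 = 34.36 g ÷ 136.28 g/mol = 0.252128 mol
Volume = 245 mL = 0.245 L
Molarity = 0.252128 mol ÷ 0.245 L = 1.029 M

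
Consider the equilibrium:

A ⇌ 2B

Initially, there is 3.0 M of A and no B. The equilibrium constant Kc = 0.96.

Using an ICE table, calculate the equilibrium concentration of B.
[B] = 1.474 M

ICE: [A] = 3.0 − x, [B] = 2x.
Kc = (2x)²/(3.0 − x) = 0.96 ⇒ 4x² + 0.96x − 2.88 = 0.
x = (−0.96 + √(0.96² + 4·4·2.88))/(2·4) = (−0.96 + √47.002)/8 = 0.73697.
[B] = 2x = 1.474 M.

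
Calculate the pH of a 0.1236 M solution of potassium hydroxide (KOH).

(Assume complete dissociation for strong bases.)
pH = 13.09

[OH⁻] = 0.1236 M for strong base. pOH = -log[OH⁻] = 0.91, pH = 14 - pOH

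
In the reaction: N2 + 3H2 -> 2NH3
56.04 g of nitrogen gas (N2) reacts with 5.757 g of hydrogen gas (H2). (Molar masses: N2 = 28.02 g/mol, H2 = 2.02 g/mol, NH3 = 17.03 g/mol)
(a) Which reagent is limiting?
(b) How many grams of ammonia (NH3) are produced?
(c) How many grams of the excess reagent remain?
(a) H2, (b) 32.36 g, (c) 29.42 g

Moles of N2 = 56.04 g ÷ 28.02 g/mol = 2 mol
Moles of H2 = 5.757 g ÷ 2.02 g/mol = 2.85 mol
Moles ÷ coefficient: N2: 2/1 = 2, H2: 2.85/3 = 0.95
(a) H2 has the smaller value, so H2 is the limiting reagent.
(b) Moles of NH3 = 2.85 mol H2 × (2/3) = 1.9 mol; mass = 1.9 mol × 17.03 g/mol = 32.36 g
(c) N2 consumed = 2.85 × (1/3) = 0.95 mol; remaining = 2 − 0.95 = 1.05 mol; mass = 1.05 mol × 28.02 g/mol = 29.42 g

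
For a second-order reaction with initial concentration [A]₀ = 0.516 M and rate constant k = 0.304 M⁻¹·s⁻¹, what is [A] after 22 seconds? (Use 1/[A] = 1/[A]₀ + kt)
0.1159 M

1/[A] = 1/[A]₀ + k·t = 1/0.516 + (0.304)·(22) = 1.9380 + 6.6880 = 8.6260
[A] = 1/8.6260 = 0.1159 M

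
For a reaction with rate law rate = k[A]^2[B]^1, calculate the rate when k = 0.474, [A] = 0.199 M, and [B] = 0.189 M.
0.003548 M/s

rate = k·[A]^2·[B]^1 = 0.474·(0.199)^2·(0.189)^1 = 0.474·0.039601·0.189 = 0.003548 M/s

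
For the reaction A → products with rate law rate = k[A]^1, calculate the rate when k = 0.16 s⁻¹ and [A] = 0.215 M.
0.0344 M/s

rate = k·[A]^1 = 0.16·(0.215)^1 = 0.16·0.215 = 0.0344 M/s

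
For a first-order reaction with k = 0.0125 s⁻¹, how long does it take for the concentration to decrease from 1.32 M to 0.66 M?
55.45 s

From ln[A] = ln[A]₀ - k·t: t = ln([A]₀/[A])/k = ln(1.32/0.66)/0.0125 = ln(2.0000)/0.0125 = 0.6931/0.0125 = 55.45 s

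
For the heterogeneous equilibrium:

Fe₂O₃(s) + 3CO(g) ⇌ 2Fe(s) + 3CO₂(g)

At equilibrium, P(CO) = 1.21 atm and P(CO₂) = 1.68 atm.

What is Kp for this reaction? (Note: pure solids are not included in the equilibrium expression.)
K_p = 2.677

Solids (Fe₂O₃, Fe) are excluded.
Kp = P(CO₂)³/P(CO)³ = (1.68)³/(1.21)³ = 4.742/1.772 = 2.677.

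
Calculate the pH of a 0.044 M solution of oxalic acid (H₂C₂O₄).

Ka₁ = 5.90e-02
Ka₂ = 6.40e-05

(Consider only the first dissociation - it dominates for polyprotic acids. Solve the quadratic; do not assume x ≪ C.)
pH = 1.53

x² + Ka₁·x − Ka₁·C = 0 with Ka₁ = 5.90e-02, C = 0.044.
x = (−Ka₁ + √(Ka₁² + 4·Ka₁·C))/2 = 2.9375e-02 M, so pH = 1.53.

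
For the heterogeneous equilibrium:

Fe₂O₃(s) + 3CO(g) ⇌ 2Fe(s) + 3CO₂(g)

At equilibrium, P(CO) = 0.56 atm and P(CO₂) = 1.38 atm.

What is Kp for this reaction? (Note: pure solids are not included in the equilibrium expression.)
K_p = 14.965

Solids (Fe₂O₃, Fe) are excluded.
Kp = P(CO₂)³/P(CO)³ = (1.38)³/(0.56)³ = 2.628/0.1756 = 14.965.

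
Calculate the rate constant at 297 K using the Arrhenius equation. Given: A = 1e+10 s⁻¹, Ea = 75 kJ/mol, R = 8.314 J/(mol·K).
6.44e-04 s⁻¹

k = A·exp(-Ea/(R·T)) = 1e+10·exp(-75000/(8.314·297)) = 1e+10·exp(-30.3735) = 1e+10·6.4411e-14 = 6.44e-04 s⁻¹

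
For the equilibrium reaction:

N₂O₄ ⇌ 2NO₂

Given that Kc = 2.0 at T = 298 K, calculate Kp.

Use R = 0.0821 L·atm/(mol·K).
K_p = 48.9316

Δn = (moles gaseous products) − (moles gaseous reactants) = 1
T = 298 K; RT = 0.0821 × 298 = 24.4658
Kp = Kc·(RT)^Δn = 2.0 × (24.4658)^1 = 2.0 × 24.4658 = 48.9316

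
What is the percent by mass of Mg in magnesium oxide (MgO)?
Mass of Mg in formula = 24.31 × 1 = 24.31 g/mol
Molar mass = 40.31 g/mol
% Mg = (24.31/40.31) × 100% = 60.31%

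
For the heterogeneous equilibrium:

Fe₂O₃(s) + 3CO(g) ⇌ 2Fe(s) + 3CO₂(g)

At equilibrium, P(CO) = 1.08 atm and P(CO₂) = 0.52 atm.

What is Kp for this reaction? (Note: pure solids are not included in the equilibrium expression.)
K_p = 0.112

Solids (Fe₂O₃, Fe) are excluded.
Kp = P(CO₂)³/P(CO)³ = (0.52)³/(1.08)³ = 0.1406/1.26 = 0.112.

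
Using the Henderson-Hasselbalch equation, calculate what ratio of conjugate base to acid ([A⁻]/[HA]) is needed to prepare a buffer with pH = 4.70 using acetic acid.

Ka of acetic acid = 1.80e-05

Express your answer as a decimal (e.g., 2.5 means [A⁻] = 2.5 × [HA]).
[A⁻]/[HA] = 0.902

pKa = −log(1.80e-05) = 4.7447. pH = pKa + log([A⁻]/[HA]). 4.70 = 4.7447 + log(ratio). log(ratio) = 4.70 − 4.7447 = -0.0447. ratio = 10^(-0.0447) = 0.902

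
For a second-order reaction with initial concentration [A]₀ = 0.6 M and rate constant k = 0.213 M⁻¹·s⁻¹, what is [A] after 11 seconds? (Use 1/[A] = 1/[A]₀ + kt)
0.2494 M

1/[A] = 1/[A]₀ + k·t = 1/0.6 + (0.213)·(11) = 1.6667 + 2.3430 = 4.0097
[A] = 1/4.0097 = 0.2494 M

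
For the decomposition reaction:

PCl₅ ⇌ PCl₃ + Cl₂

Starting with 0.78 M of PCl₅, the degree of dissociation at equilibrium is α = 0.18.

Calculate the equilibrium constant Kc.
K_c = 0.0308

x = α·[A]₀ = 0.18 × 0.78 = 0.1404 M dissociated.
At eq: [PCl₅] = 0.78 − 0.1404 = 0.6396 M; [PCl₃] = [Cl₂] = x = 0.1404 M.
Kc = [PCl₃][Cl₂]/[PCl₅] = (0.1404)²/0.6396 = 0.03082.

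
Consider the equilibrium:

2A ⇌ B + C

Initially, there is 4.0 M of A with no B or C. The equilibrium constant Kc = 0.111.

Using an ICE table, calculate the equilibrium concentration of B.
[B] = 0.800 M

ICE: [A] = 4.0 − 2x, [B] = [C] = x.
Kc = x²/(4.0 − 2x)² = 0.111 ⇒ √Kc = x/(4.0 − 2x).
x = √0.111·4.0/(1 + 2√0.111) = 0.33317·4.0/1.6663 = 0.79976.
[B] = x = 0.800 M.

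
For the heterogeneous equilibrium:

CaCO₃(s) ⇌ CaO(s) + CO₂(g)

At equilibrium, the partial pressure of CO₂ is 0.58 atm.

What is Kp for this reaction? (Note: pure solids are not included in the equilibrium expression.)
K_p = 0.58

Solids (CaCO₃, CaO) have activity 1 and are excluded.
Kp = P(CO₂) = 0.58.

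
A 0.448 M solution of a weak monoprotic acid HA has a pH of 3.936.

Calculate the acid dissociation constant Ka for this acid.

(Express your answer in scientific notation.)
K_a = 3.00e-08

[H⁺] = 10^(−pH) = 10^(−3.936) = 1.159e-04 M. For HA ⇌ H⁺ + A⁻, Ka = x²/(C − x) = (1.159e-04)²/(0.448 − 1.159e-04) = 3.00e-08.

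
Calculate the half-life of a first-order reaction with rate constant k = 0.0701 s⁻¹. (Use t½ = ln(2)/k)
9.89 s

t½ = ln(2)/k = 0.6931/0.0701 = 9.89 s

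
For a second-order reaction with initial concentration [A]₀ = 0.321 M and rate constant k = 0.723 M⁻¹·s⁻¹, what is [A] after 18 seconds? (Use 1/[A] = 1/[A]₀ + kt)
0.0620 M

1/[A] = 1/[A]₀ + k·t = 1/0.321 + (0.723)·(18) = 3.1153 + 13.0140 = 16.1293
[A] = 1/16.1293 = 0.0620 M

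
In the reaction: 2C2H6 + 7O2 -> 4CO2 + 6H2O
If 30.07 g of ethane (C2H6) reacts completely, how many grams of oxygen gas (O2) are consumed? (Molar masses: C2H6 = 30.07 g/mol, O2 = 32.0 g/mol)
Moles of C2H6 = 30.07 g ÷ 30.07 g/mol = 1 mol
Mole ratio: 7 mol O2 / 2 mol C2H6
Moles of O2 = 1 × (7/2) = 3.5 mol
Mass of O2 = 3.5 mol × 32.0 g/mol = 112 g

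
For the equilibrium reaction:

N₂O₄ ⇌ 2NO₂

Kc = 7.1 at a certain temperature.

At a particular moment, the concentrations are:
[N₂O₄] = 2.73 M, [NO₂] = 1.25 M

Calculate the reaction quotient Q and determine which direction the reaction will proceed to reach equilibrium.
Q = 0.572, Q < K, reaction proceeds forward (toward products)

Q = ([NO₂]^2) / ([N₂O₄])
  = ((1.25)^2) / ((2.73)) = 1.5625/2.73 = 0.5723
Since Q = 0.5723 < Kc = 7.1, the reaction proceeds forward (toward products) to reach equilibrium.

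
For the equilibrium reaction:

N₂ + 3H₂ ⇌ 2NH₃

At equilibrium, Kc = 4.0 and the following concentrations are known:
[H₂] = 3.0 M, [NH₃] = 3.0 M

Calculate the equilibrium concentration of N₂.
[N₂] = 0.0833 M

Kc = ([NH₃]^2) / ([N₂] × [H₂]^3) = 4.0
[N₂]^1 = (product terms)/(Kc · other reactant terms) = 9 / (4.0 · 27) = 0.083333
[N₂] = 0.0833 M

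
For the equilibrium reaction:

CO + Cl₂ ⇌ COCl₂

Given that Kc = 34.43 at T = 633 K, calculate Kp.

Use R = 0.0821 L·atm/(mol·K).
K_p = 0.6625

Δn = (moles gaseous products) − (moles gaseous reactants) = -1
T = 633 K; RT = 0.0821 × 633 = 51.9693
Kp = Kc·(RT)^Δn = 34.43 × (51.9693)^-1 = 34.43 × 0.0192421 = 0.6625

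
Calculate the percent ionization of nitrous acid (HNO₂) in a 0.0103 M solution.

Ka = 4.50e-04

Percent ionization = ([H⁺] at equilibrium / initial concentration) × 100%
Percent ionization = 18.8%

Let x = [H⁺]. Ka = x²/(C - x) ⇒ x² + (4.50e-04)x - (4.50e-04)(0.0103) = 0. x = 1.9396e-03. Percent = (1.9396e-03/0.0103) × 100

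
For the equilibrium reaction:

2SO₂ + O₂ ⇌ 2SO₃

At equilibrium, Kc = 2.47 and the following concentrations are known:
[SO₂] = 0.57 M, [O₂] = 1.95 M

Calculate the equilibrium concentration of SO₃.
[SO₃] = 1.2510 M

Kc = ([SO₃]^2) / ([SO₂]^2 × [O₂]) = 2.47
[SO₃]^2 = Kc · (reactant terms)/(other product terms) = 2.47 · 0.63355 / 1 = 1.5649
[SO₃] = (1.5649)^(1/2) = 1.2510 M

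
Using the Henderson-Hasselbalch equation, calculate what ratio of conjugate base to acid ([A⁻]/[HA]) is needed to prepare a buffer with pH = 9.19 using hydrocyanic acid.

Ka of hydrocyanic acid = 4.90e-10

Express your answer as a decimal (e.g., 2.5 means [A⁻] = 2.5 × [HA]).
[A⁻]/[HA] = 0.759

pKa = −log(4.90e-10) = 9.3098. pH = pKa + log([A⁻]/[HA]). 9.19 = 9.3098 + log(ratio). log(ratio) = 9.19 − 9.3098 = -0.1198. ratio = 10^(-0.1198) = 0.759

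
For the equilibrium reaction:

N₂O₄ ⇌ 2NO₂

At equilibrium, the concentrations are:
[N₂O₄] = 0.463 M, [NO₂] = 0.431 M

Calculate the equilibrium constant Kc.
K_c = 0.4012

Kc = ([NO₂]^2) / ([N₂O₄])
   = ((0.431)^2) / ((0.463))
   = 0.18576 / 0.463 = 0.4012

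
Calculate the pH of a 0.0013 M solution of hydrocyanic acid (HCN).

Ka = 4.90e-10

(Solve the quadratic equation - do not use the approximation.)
pH = 6.10

x² + Ka×x - Ka×C = 0. Using quadratic formula: [H⁺] = 7.9788e-07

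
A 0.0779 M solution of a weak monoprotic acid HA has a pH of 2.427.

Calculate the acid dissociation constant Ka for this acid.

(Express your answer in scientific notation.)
K_a = 1.89e-04

[H⁺] = 10^(−pH) = 10^(−2.427) = 3.741e-03 M. For HA ⇌ H⁺ + A⁻, Ka = x²/(C − x) = (3.741e-03)²/(0.0779 − 3.741e-03) = 1.89e-04.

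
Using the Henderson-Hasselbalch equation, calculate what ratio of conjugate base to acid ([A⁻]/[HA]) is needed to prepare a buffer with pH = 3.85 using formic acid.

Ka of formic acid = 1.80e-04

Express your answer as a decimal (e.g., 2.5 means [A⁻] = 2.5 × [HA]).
[A⁻]/[HA] = 1.274

pKa = −log(1.80e-04) = 3.7447. pH = pKa + log([A⁻]/[HA]). 3.85 = 3.7447 + log(ratio). log(ratio) = 3.85 − 3.7447 = 0.1053. ratio = 10^(0.1053) = 1.274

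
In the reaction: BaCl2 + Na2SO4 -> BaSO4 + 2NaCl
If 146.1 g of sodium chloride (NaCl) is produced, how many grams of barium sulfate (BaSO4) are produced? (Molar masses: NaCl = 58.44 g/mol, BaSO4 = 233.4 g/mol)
Moles of NaCl = 146.1 g ÷ 58.44 g/mol = 2.5 mol
Mole ratio: 1 mol BaSO4 / 2 mol NaCl
Moles of BaSO4 = 2.5 × (1/2) = 1.25 mol
Mass of BaSO4 = 1.25 mol × 233.4 g/mol = 291.8 g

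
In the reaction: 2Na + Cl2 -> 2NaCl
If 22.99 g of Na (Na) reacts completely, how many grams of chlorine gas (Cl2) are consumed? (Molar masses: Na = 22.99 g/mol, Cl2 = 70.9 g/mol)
Moles of Na = 22.99 g ÷ 22.99 g/mol = 1 mol
Mole ratio: 1 mol Cl2 / 2 mol Na
Moles of Cl2 = 1 × (1/2) = 0.5 mol
Mass of Cl2 = 0.5 mol × 70.9 g/mol = 35.45 g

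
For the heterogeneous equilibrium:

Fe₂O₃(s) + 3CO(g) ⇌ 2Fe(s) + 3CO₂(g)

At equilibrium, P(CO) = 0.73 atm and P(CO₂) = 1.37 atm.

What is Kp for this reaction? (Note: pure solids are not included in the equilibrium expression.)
K_p = 6.610

Solids (Fe₂O₃, Fe) are excluded.
Kp = P(CO₂)³/P(CO)³ = (1.37)³/(0.73)³ = 2.571/0.389 = 6.610.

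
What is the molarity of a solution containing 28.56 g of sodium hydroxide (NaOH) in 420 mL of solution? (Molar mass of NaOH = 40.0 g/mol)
Moles of NaOH = 28.56 g ÷ 40.0 g/mol = 0.714 mol
Volume = 420 mL = 0.42 L
Molarity = 0.714 mol ÷ 0.42 L = 1.7 M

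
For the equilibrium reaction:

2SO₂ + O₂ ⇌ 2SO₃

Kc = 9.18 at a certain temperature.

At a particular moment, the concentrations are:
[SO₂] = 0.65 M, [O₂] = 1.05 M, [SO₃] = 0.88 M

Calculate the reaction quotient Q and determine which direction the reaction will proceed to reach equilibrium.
Q = 1.746, Q < K, reaction proceeds forward (toward products)

Q = ([SO₃]^2) / ([SO₂]^2 × [O₂])
  = ((0.88)^2) / ((0.65)^2·(1.05)) = 0.7744/0.44363 = 1.746
Since Q = 1.746 < Kc = 9.18, the reaction proceeds forward (toward products) to reach equilibrium.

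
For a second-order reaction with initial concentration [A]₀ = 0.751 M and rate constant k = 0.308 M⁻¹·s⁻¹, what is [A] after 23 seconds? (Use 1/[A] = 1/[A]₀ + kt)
0.1188 M

1/[A] = 1/[A]₀ + k·t = 1/0.751 + (0.308)·(23) = 1.3316 + 7.0840 = 8.4156
[A] = 1/8.4156 = 0.1188 M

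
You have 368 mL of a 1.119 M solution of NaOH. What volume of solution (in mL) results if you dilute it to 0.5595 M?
Using M₁V₁ = M₂V₂:
1.119 × 368 = 0.5595 × V₂
V₂ = (1.119 × 368) / 0.5595 = 736 mL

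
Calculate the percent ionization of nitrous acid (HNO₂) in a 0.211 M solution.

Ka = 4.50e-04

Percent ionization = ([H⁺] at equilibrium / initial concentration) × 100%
Percent ionization = 4.51%

Let x = [H⁺]. Ka = x²/(C - x) ⇒ x² + (4.50e-04)x - (4.50e-04)(0.211) = 0. x = 9.5218e-03. Percent = (9.5218e-03/0.211) × 100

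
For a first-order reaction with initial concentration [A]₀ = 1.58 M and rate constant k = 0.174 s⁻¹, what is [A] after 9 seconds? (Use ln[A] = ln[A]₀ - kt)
0.3300 M

ln[A] = ln[A]₀ - k·t = ln(1.58) - (0.174)·(9) = 0.4574 - 1.5660 = -1.1086
[A] = e^(-1.1086) = 0.3300 M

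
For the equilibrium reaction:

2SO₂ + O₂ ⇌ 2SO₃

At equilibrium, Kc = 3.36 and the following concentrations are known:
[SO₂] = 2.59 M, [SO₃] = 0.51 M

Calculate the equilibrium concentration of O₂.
[O₂] = 0.0115 M

Kc = ([SO₃]^2) / ([SO₂]^2 × [O₂]) = 3.36
[O₂]^1 = (product terms)/(Kc · other reactant terms) = 0.2601 / (3.36 · 6.7081) = 0.01154
[O₂] = 0.0115 M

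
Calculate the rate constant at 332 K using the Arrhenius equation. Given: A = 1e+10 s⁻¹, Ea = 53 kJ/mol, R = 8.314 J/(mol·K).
4.58e+01 s⁻¹

k = A·exp(-Ea/(R·T)) = 1e+10·exp(-53000/(8.314·332)) = 1e+10·exp(-19.2012) = 1e+10·4.5818e-09 = 4.58e+01 s⁻¹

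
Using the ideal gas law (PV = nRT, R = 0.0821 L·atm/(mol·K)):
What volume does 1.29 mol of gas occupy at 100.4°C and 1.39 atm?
T = 100.4°C + 273.15 = 373.55 K
V = nRT/P = (1.29 × 0.0821 × 373.55) / 1.39
V = 28.46 L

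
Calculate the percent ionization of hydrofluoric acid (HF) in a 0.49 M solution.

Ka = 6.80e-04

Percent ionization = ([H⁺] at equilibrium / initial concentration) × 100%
Percent ionization = 3.66%

Let x = [H⁺]. Ka = x²/(C - x) ⇒ x² + (6.80e-04)x - (6.80e-04)(0.49) = 0. x = 1.7917e-02. Percent = (1.7917e-02/0.49) × 100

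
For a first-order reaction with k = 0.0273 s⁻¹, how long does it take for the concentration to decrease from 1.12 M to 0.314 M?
46.58 s

From ln[A] = ln[A]₀ - k·t: t = ln([A]₀/[A])/k = ln(1.12/0.314)/0.0273 = ln(3.5669)/0.0273 = 1.2717/0.0273 = 46.58 s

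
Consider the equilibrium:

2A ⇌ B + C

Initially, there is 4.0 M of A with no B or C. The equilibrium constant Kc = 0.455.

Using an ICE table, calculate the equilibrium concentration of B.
[B] = 1.149 M

ICE: [A] = 4.0 − 2x, [B] = [C] = x.
Kc = x²/(4.0 − 2x)² = 0.455 ⇒ √Kc = x/(4.0 − 2x).
x = √0.455·4.0/(1 + 2√0.455) = 0.67454·4.0/2.3491 = 1.1486.
[B] = x = 1.149 M.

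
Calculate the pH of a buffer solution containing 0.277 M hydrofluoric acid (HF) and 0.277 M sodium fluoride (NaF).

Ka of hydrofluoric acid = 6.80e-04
pH = 3.17

pKa = -log(6.80e-04) = 3.17. pH = pKa + log([A⁻]/[HA]) = 3.17 + log(0.277/0.277)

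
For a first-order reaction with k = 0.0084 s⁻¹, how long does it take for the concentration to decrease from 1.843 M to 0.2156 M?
255.44 s

From ln[A] = ln[A]₀ - k·t: t = ln([A]₀/[A])/k = ln(1.843/0.2156)/0.0084 = ln(8.5482)/0.0084 = 2.1457/0.0084 = 255.44 s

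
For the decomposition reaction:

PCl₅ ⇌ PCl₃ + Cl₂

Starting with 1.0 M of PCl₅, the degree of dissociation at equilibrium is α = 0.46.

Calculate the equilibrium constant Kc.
K_c = 0.3919

x = α·[A]₀ = 0.46 × 1.0 = 0.46 M dissociated.
At eq: [PCl₅] = 1.0 − 0.46 = 0.54 M; [PCl₃] = [Cl₂] = x = 0.46 M.
Kc = [PCl₃][Cl₂]/[PCl₅] = (0.46)²/0.54 = 0.3919.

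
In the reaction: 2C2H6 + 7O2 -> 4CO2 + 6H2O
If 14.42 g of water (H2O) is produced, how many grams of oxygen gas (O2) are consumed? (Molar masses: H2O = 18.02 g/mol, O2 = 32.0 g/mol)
Moles of H2O = 14.42 g ÷ 18.02 g/mol = 0.800222 mol
Mole ratio: 7 mol O2 / 6 mol H2O
Moles of O2 = 0.800222 × (7/6) = 0.933592 mol
Mass of O2 = 0.933592 mol × 32.0 g/mol = 29.87 g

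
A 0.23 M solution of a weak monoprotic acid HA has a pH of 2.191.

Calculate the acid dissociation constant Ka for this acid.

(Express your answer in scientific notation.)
K_a = 1.86e-04

[H⁺] = 10^(−pH) = 10^(−2.191) = 6.442e-03 M. For HA ⇌ H⁺ + A⁻, Ka = x²/(C − x) = (6.442e-03)²/(0.23 − 6.442e-03) = 1.86e-04.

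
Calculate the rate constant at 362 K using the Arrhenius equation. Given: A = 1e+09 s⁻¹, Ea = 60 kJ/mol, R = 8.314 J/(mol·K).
2.20e+00 s⁻¹

k = A·exp(-Ea/(R·T)) = 1e+09·exp(-60000/(8.314·362)) = 1e+09·exp(-19.9358) = 1e+09·2.1979e-09 = 2.20e+00 s⁻¹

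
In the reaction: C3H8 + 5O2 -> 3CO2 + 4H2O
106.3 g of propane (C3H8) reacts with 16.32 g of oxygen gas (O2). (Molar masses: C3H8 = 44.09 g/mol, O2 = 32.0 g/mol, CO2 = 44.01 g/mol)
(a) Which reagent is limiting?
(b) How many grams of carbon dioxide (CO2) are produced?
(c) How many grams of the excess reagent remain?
(a) O2, (b) 13.47 g, (c) 101.8 g

Moles of C3H8 = 106.3 g ÷ 44.09 g/mol = 2.41098 mol
Moles of O2 = 16.32 g ÷ 32.0 g/mol = 0.51 mol
Moles ÷ coefficient: C3H8: 2.41098/1 = 2.411, O2: 0.51/5 = 0.102
(a) O2 has the smaller value, so O2 is the limiting reagent.
(b) Moles of CO2 = 0.51 mol O2 × (3/5) = 0.306 mol; mass = 0.306 mol × 44.01 g/mol = 13.47 g
(c) C3H8 consumed = 0.51 × (1/5) = 0.102 mol; remaining = 2.41098 − 0.102 = 2.30898 mol; mass = 2.30898 mol × 44.09 g/mol = 101.8 g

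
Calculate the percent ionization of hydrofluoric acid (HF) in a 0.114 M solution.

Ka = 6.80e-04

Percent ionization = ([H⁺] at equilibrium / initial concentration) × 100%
Percent ionization = 7.43%

Let x = [H⁺]. Ka = x²/(C - x) ⇒ x² + (6.80e-04)x - (6.80e-04)(0.114) = 0. x = 8.4711e-03. Percent = (8.4711e-03/0.114) × 100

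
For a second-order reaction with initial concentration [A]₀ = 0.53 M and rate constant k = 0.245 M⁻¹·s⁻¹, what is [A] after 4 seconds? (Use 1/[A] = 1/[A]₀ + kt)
0.3488 M

1/[A] = 1/[A]₀ + k·t = 1/0.53 + (0.245)·(4) = 1.8868 + 0.9800 = 2.8668
[A] = 1/2.8668 = 0.3488 M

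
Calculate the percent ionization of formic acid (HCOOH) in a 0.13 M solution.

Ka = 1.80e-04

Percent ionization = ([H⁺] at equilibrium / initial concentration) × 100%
Percent ionization = 3.65%

Let x = [H⁺]. Ka = x²/(C - x) ⇒ x² + (1.80e-04)x - (1.80e-04)(0.13) = 0. x = 4.7482e-03. Percent = (4.7482e-03/0.13) × 100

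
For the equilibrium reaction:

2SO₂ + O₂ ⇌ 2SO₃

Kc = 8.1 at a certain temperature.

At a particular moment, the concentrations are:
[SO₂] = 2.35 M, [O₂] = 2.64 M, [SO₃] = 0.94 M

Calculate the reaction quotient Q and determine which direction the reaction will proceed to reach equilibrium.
Q = 0.061, Q < K, reaction proceeds forward (toward products)

Q = ([SO₃]^2) / ([SO₂]^2 × [O₂])
  = ((0.94)^2) / ((2.35)^2·(2.64)) = 0.8836/14.579 = 0.06061
Since Q = 0.06061 < Kc = 8.1, the reaction proceeds forward (toward products) to reach equilibrium.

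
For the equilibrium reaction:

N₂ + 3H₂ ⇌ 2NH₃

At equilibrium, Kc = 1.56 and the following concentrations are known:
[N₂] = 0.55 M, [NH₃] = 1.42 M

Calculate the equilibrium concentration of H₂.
[H₂] = 1.3295 M

Kc = ([NH₃]^2) / ([N₂] × [H₂]^3) = 1.56
[H₂]^3 = (product terms)/(Kc · other reactant terms) = 2.0164 / (1.56 · 0.55) = 2.3501
[H₂] = (2.3501)^(1/3) = 1.3295 M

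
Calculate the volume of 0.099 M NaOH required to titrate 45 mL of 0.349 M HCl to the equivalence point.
V_{base} = 158.6 mL

At equivalence: moles acid = moles base.
moles HCl = 0.349 M × 0.045 L = 0.015705 mol
V_NaOH = 0.015705 mol ÷ 0.099 M = 0.1586 L = 158.6 mL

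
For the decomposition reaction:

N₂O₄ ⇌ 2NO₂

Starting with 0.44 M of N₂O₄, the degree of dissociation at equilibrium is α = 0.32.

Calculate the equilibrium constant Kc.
K_c = 0.2650

x = α·[A]₀ = 0.32 × 0.44 = 0.1408 M dissociated.
At eq: [N₂O₄] = 0.44 − 0.1408 = 0.2992 M; [NO₂] = 2x = 0.2816 M.
Kc = [NO₂]²/[N₂O₄] = (0.2816)²/0.2992 = 0.265.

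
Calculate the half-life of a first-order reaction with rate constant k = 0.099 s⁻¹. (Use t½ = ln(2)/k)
7.00 s

t½ = ln(2)/k = 0.6931/0.099 = 7.00 s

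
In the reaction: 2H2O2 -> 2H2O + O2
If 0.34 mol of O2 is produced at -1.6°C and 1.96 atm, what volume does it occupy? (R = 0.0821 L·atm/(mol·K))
T = -1.6°C + 273.15 = 271.55 K
V = nRT/P = (0.34 × 0.0821 × 271.55) / 1.96
V = 3.87 L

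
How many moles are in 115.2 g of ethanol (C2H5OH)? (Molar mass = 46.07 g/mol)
Moles = 115.2 g ÷ 46.07 g/mol = 2.501 mol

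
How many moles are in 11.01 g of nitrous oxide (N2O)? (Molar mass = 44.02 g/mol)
Moles = 11.01 g ÷ 44.02 g/mol = 0.2501 mol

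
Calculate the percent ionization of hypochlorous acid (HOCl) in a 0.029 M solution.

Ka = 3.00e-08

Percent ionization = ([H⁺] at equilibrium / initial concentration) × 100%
Percent ionization = 0.102%

Let x = [H⁺]. Ka = x²/(C - x) ⇒ x² + (3.00e-08)x - (3.00e-08)(0.029) = 0. x = 2.9481e-05. Percent = (2.9481e-05/0.029) × 100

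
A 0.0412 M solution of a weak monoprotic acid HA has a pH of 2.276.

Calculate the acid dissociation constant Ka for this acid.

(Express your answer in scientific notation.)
K_a = 7.81e-04

[H⁺] = 10^(−pH) = 10^(−2.276) = 5.297e-03 M. For HA ⇌ H⁺ + A⁻, Ka = x²/(C − x) = (5.297e-03)²/(0.0412 − 5.297e-03) = 7.81e-04.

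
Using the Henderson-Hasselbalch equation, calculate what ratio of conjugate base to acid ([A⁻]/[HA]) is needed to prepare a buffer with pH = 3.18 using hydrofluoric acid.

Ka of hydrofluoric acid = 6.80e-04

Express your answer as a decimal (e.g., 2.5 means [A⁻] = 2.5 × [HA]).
[A⁻]/[HA] = 1.029

pKa = −log(6.80e-04) = 3.1675. pH = pKa + log([A⁻]/[HA]). 3.18 = 3.1675 + log(ratio). log(ratio) = 3.18 − 3.1675 = 0.0125. ratio = 10^(0.0125) = 1.029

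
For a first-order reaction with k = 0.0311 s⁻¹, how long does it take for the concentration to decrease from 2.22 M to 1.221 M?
19.22 s

From ln[A] = ln[A]₀ - k·t: t = ln([A]₀/[A])/k = ln(2.22/1.221)/0.0311 = ln(1.8182)/0.0311 = 0.5978/0.0311 = 19.22 s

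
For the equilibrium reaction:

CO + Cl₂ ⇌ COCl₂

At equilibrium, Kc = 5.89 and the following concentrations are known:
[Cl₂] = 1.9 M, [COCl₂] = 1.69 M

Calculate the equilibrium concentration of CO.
[CO] = 0.1510 M

Kc = ([COCl₂]) / ([CO] × [Cl₂]) = 5.89
[CO]^1 = (product terms)/(Kc · other reactant terms) = 1.69 / (5.89 · 1.9) = 0.15101
[CO] = 0.1510 M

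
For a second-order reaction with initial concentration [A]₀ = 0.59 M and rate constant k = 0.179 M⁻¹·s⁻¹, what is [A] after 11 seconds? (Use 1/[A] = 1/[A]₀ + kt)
0.2729 M

1/[A] = 1/[A]₀ + k·t = 1/0.59 + (0.179)·(11) = 1.6949 + 1.9690 = 3.6639
[A] = 1/3.6639 = 0.2729 M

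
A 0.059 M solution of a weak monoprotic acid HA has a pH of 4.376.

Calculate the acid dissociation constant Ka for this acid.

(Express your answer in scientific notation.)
K_a = 3.00e-08

[H⁺] = 10^(−pH) = 10^(−4.376) = 4.207e-05 M. For HA ⇌ H⁺ + A⁻, Ka = x²/(C − x) = (4.207e-05)²/(0.059 − 4.207e-05) = 3.00e-08.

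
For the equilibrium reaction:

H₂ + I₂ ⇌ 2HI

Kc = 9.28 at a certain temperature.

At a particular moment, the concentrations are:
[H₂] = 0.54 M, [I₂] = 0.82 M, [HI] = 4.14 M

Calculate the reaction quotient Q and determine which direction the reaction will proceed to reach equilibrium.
Q = 38.707, Q > K, reaction proceeds reverse (toward reactants)

Q = ([HI]^2) / ([H₂] × [I₂])
  = ((4.14)^2) / ((0.54)·(0.82)) = 17.14/0.4428 = 38.71
Since Q = 38.71 > Kc = 9.28, the reaction proceeds reverse (toward reactants) to reach equilibrium.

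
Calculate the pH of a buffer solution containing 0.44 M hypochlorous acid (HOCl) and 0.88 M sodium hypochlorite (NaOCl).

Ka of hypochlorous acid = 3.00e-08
pH = 7.82

pKa = -log(3.00e-08) = 7.52. pH = pKa + log([A⁻]/[HA]) = 7.52 + log(0.88/0.44)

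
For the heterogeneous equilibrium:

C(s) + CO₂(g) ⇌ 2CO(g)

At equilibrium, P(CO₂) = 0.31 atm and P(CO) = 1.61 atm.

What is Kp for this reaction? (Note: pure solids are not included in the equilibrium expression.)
K_p = 8.362

Solid C is excluded.
Kp = P(CO)²/P(CO₂) = (1.61)²/0.31 = 2.592/0.31 = 8.362.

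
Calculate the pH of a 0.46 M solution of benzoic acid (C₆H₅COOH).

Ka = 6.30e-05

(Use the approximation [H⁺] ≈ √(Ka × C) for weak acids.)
pH = 2.27

[H⁺] = √(Ka × C) = √(6.30e-05 × 0.46) = 5.3833e-03. pH = -log(5.3833e-03)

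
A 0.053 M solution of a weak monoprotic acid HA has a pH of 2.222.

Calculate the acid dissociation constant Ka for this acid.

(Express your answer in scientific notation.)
K_a = 7.65e-04

[H⁺] = 10^(−pH) = 10^(−2.222) = 5.998e-03 M. For HA ⇌ H⁺ + A⁻, Ka = x²/(C − x) = (5.998e-03)²/(0.053 − 5.998e-03) = 7.65e-04.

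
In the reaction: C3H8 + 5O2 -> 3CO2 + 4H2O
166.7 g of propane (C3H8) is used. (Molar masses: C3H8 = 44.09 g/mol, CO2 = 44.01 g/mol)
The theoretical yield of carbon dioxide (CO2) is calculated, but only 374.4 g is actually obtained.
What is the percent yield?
Moles of C3H8 = 166.7 g ÷ 44.09 g/mol = 3.7809 mol
Mole ratio: 3 mol CO2 / 1 mol C3H8
Moles of CO2 = 3.7809 × (3/1) = 11.3427 mol
Theoretical yield = 11.3427 mol × 44.01 g/mol = 499.19 g
Actual yield = 374.4 g
Percent yield = (374.4 / 499.19) × 100% = 75.0%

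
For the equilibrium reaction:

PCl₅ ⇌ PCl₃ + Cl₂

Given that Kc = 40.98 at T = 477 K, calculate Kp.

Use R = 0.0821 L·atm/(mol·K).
K_p = 1.60e+03

Δn = (moles gaseous products) − (moles gaseous reactants) = 1
T = 477 K; RT = 0.0821 × 477 = 39.1617
Kp = Kc·(RT)^Δn = 40.98 × (39.1617)^1 = 40.98 × 39.1617 = 1.60e+03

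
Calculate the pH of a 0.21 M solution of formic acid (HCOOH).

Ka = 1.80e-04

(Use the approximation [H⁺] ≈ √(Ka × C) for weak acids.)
pH = 2.21

[H⁺] = √(Ka × C) = √(1.80e-04 × 0.21) = 6.1482e-03. pH = -log(6.1482e-03)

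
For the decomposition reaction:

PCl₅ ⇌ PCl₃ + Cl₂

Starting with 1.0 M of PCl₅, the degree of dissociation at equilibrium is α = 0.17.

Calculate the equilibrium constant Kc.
K_c = 0.0348

x = α·[A]₀ = 0.17 × 1.0 = 0.17 M dissociated.
At eq: [PCl₅] = 1.0 − 0.17 = 0.83 M; [PCl₃] = [Cl₂] = x = 0.17 M.
Kc = [PCl₃][Cl₂]/[PCl₅] = (0.17)²/0.83 = 0.03482.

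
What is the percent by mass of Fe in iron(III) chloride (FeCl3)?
Mass of Fe in formula = 55.85 × 1 = 55.85 g/mol
Molar mass = 162.2 g/mol
% Fe = (55.85/162.2) × 100% = 34.43%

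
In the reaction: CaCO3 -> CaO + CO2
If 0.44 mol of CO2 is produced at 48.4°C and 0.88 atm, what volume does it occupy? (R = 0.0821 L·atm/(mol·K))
T = 48.4°C + 273.15 = 321.55 K
V = nRT/P = (0.44 × 0.0821 × 321.55) / 0.88
V = 13.20 L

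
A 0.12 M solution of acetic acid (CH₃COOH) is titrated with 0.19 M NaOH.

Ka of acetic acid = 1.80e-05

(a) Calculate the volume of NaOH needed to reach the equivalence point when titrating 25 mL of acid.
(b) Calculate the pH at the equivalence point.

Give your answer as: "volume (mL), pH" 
V = 15.8 mL, pH = 8.81

(a) At equivalence: moles acid = moles base.
moles acid = 0.12 × 0.025 = 0.003 mol; V_NaOH = 0.003/0.19 = 0.01579 L = 15.8 mL.
(b) At equivalence, all acid → conjugate base A⁻ at [A⁻] = 0.003/0.04079 = 0.07355 M.
Kb = Kw/Ka = 1.0e-14/1.80e-05 = 5.556e-10; [OH⁻] = √(Kb·[A⁻]) = 6.392e-06; pOH = 5.19; pH = 14 − pOH = 8.81.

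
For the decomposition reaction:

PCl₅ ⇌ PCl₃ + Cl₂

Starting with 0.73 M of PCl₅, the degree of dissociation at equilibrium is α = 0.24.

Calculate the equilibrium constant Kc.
K_c = 0.0553

x = α·[A]₀ = 0.24 × 0.73 = 0.1752 M dissociated.
At eq: [PCl₅] = 0.73 − 0.1752 = 0.5548 M; [PCl₃] = [Cl₂] = x = 0.1752 M.
Kc = [PCl₃][Cl₂]/[PCl₅] = (0.1752)²/0.5548 = 0.05533.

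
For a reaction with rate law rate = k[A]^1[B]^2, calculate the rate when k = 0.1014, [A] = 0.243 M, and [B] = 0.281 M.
0.001946 M/s

rate = k·[A]^1·[B]^2 = 0.1014·(0.243)^1·(0.281)^2 = 0.1014·0.243·0.078961 = 0.001946 M/s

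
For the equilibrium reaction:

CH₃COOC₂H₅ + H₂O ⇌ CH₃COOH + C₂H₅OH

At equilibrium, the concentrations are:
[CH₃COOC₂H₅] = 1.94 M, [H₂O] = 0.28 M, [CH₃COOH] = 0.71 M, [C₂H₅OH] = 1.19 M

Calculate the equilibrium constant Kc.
K_c = 1.5554

Kc = ([CH₃COOH] × [C₂H₅OH]) / ([CH₃COOC₂H₅] × [H₂O])
   = ((0.71)·(1.19)) / ((1.94)·(0.28))
   = 0.8449 / 0.5432 = 1.5554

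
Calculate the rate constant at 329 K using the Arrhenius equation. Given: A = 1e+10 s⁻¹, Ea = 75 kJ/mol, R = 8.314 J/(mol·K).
1.24e-02 s⁻¹

k = A·exp(-Ea/(R·T)) = 1e+10·exp(-75000/(8.314·329)) = 1e+10·exp(-27.4192) = 1e+10·1.2359e-12 = 1.24e-02 s⁻¹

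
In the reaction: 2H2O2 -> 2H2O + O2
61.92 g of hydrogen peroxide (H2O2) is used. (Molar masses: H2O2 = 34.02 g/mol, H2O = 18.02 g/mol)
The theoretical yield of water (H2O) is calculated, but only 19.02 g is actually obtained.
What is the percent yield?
Moles of H2O2 = 61.92 g ÷ 34.02 g/mol = 1.82011 mol
Mole ratio: 2 mol H2O / 2 mol H2O2
Moles of H2O = 1.82011 × (2/2) = 1.82011 mol
Theoretical yield = 1.82011 mol × 18.02 g/mol = 32.798 g
Actual yield = 19.02 g
Percent yield = (19.02 / 32.798) × 100% = 58.0%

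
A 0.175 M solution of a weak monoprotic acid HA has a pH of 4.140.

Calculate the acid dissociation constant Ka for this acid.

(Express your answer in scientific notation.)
K_a = 3.00e-08

[H⁺] = 10^(−pH) = 10^(−4.140) = 7.244e-05 M. For HA ⇌ H⁺ + A⁻, Ka = x²/(C − x) = (7.244e-05)²/(0.175 − 7.244e-05) = 3.00e-08.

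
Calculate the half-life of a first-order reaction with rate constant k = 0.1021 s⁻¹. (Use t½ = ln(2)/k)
6.79 s

t½ = ln(2)/k = 0.6931/0.1021 = 6.79 s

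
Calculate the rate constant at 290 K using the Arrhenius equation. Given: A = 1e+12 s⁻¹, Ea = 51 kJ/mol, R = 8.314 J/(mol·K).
6.51e+02 s⁻¹

k = A·exp(-Ea/(R·T)) = 1e+12·exp(-51000/(8.314·290)) = 1e+12·exp(-21.1525) = 1e+12·6.5099e-10 = 6.51e+02 s⁻¹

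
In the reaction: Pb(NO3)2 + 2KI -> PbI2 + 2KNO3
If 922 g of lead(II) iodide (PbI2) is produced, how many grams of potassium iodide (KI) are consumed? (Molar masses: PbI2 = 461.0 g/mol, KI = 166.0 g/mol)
Moles of PbI2 = 922 g ÷ 461.0 g/mol = 2 mol
Mole ratio: 2 mol KI / 1 mol PbI2
Moles of KI = 2 × (2/1) = 4 mol
Mass of KI = 4 mol × 166.0 g/mol = 664 g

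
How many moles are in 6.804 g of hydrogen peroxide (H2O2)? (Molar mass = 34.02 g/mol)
Moles = 6.804 g ÷ 34.02 g/mol = 0.2 mol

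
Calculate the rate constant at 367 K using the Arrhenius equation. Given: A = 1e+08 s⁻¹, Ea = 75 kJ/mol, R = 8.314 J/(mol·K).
2.11e-03 s⁻¹

k = A·exp(-Ea/(R·T)) = 1e+08·exp(-75000/(8.314·367)) = 1e+08·exp(-24.5802) = 1e+08·2.1133e-11 = 2.11e-03 s⁻¹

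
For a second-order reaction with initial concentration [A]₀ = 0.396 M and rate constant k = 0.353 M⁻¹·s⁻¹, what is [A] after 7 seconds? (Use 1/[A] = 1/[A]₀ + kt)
0.2002 M

1/[A] = 1/[A]₀ + k·t = 1/0.396 + (0.353)·(7) = 2.5253 + 2.4710 = 4.9963
[A] = 1/4.9963 = 0.2002 M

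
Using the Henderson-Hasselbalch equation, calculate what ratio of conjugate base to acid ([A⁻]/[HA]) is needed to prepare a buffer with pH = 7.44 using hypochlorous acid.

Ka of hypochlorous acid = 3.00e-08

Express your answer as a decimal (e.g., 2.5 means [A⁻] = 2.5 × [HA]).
[A⁻]/[HA] = 0.826

pKa = −log(3.00e-08) = 7.5229. pH = pKa + log([A⁻]/[HA]). 7.44 = 7.5229 + log(ratio). log(ratio) = 7.44 − 7.5229 = -0.0829. ratio = 10^(-0.0829) = 0.826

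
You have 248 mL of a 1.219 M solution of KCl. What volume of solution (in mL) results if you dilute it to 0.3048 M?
Using M₁V₁ = M₂V₂:
1.219 × 248 = 0.3048 × V₂
V₂ = (1.219 × 248) / 0.3048 = 991.8 mL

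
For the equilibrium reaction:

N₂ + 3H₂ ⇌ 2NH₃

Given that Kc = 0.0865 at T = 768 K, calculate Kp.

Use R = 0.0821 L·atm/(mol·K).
K_p = 2.18e-05

Δn = (moles gaseous products) − (moles gaseous reactants) = -2
T = 768 K; RT = 0.0821 × 768 = 63.0528
Kp = Kc·(RT)^Δn = 0.0865 × (63.0528)^-2 = 0.0865 × 0.000251531 = 2.18e-05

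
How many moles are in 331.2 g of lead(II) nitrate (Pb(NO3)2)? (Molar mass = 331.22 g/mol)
Moles = 331.2 g ÷ 331.22 g/mol = 0.9999 mol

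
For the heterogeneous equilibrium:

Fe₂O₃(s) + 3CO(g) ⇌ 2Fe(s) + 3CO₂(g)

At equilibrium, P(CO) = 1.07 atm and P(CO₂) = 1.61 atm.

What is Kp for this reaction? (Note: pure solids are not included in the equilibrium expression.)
K_p = 3.407

Solids (Fe₂O₃, Fe) are excluded.
Kp = P(CO₂)³/P(CO)³ = (1.61)³/(1.07)³ = 4.173/1.225 = 3.407.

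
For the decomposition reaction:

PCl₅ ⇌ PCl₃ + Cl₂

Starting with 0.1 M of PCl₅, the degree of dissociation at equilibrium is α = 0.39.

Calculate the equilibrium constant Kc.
K_c = 0.0249

x = α·[A]₀ = 0.39 × 0.1 = 0.039 M dissociated.
At eq: [PCl₅] = 0.1 − 0.039 = 0.061 M; [PCl₃] = [Cl₂] = x = 0.039 M.
Kc = [PCl₃][Cl₂]/[PCl₅] = (0.039)²/0.061 = 0.02493.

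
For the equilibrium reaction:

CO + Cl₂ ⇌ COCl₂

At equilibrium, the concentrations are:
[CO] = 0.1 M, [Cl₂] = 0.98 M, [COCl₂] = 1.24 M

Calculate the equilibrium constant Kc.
K_c = 12.6531

Kc = ([COCl₂]) / ([CO] × [Cl₂])
   = ((1.24)) / ((0.1)·(0.98))
   = 1.24 / 0.098 = 12.6531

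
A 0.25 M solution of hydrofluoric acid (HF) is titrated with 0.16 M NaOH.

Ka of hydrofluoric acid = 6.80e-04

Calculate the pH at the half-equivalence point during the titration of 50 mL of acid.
pH = pKa = 3.17

At the half-equivalence point, [HA] = [A⁻], so by Henderson–Hasselbalch pH = pKa + log(1) = pKa.
pKa = −log(6.80e-04) = 3.17.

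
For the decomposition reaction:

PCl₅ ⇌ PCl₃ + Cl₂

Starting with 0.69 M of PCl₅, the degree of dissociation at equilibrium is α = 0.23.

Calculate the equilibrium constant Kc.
K_c = 0.0474

x = α·[A]₀ = 0.23 × 0.69 = 0.1587 M dissociated.
At eq: [PCl₅] = 0.69 − 0.1587 = 0.5313 M; [PCl₃] = [Cl₂] = x = 0.1587 M.
Kc = [PCl₃][Cl₂]/[PCl₅] = (0.1587)²/0.5313 = 0.0474.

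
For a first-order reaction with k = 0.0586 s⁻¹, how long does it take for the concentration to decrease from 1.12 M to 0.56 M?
11.83 s

From ln[A] = ln[A]₀ - k·t: t = ln([A]₀/[A])/k = ln(1.12/0.56)/0.0586 = ln(2.0000)/0.0586 = 0.6931/0.0586 = 11.83 s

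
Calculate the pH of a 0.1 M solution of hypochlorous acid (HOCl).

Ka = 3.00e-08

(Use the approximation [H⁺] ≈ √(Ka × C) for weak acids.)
pH = 4.26

[H⁺] = √(Ka × C) = √(3.00e-08 × 0.1) = 5.4772e-05. pH = -log(5.4772e-05)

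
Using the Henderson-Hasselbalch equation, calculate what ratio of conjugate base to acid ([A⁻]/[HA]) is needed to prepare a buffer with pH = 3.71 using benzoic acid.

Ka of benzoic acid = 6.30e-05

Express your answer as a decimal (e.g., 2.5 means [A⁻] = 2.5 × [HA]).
[A⁻]/[HA] = 0.323

pKa = −log(6.30e-05) = 4.2007. pH = pKa + log([A⁻]/[HA]). 3.71 = 4.2007 + log(ratio). log(ratio) = 3.71 − 4.2007 = -0.4907. ratio = 10^(-0.4907) = 0.323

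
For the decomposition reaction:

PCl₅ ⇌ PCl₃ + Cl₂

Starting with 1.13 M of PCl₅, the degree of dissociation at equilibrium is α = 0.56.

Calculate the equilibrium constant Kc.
K_c = 0.8054

x = α·[A]₀ = 0.56 × 1.13 = 0.6328 M dissociated.
At eq: [PCl₅] = 1.13 − 0.6328 = 0.4972 M; [PCl₃] = [Cl₂] = x = 0.6328 M.
Kc = [PCl₃][Cl₂]/[PCl₅] = (0.6328)²/0.4972 = 0.8054.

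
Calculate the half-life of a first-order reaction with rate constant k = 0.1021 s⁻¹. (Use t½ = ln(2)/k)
6.79 s

t½ = ln(2)/k = 0.6931/0.1021 = 6.79 s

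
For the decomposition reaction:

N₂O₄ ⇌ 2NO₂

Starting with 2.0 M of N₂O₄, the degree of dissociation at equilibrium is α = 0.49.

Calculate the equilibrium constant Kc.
K_c = 3.7663

x = α·[A]₀ = 0.49 × 2.0 = 0.98 M dissociated.
At eq: [N₂O₄] = 2.0 − 0.98 = 1.02 M; [NO₂] = 2x = 1.96 M.
Kc = [NO₂]²/[N₂O₄] = (1.96)²/1.02 = 3.766.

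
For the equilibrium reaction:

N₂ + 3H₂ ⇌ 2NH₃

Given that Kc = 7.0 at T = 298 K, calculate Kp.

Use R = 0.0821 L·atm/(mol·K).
K_p = 0.0117

Δn = (moles gaseous products) − (moles gaseous reactants) = -2
T = 298 K; RT = 0.0821 × 298 = 24.4658
Kp = Kc·(RT)^Δn = 7.0 × (24.4658)^-2 = 7.0 × 0.00167063 = 0.0117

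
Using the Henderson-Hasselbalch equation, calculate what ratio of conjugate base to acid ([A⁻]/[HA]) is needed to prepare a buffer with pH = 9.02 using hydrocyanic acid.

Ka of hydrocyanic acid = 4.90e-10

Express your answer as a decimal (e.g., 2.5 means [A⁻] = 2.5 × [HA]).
[A⁻]/[HA] = 0.513

pKa = −log(4.90e-10) = 9.3098. pH = pKa + log([A⁻]/[HA]). 9.02 = 9.3098 + log(ratio). log(ratio) = 9.02 − 9.3098 = -0.2898. ratio = 10^(-0.2898) = 0.513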